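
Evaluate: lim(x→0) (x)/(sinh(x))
This is a 0/0 indeterminate form.

Apply L'Hôpital's rule: differentiate numerator and denominator separately.
  f(x) = x   ⇒   f'(x) = 1
  g(x) = sinh(x)   ⇒   g'(x) = cosh(x)
  lim(x→0) f'(x)/g'(x) = lim(x→0) (1)/(cosh(x))
  = 1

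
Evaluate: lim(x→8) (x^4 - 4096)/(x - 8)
This is a standard limit.

Factor or rationalize the expression:
  lim(x→8) (x^4 - 4096)/(x - 8) = 2048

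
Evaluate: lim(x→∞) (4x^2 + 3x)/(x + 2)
This is an ∞/∞ indeterminate form.

Apply L'Hôpital's rule: differentiate numerator and denominator separately.
  f(x) = 4·x^2 + 3·x   ⇒   f'(x) = 8·x + 3
  g(x) = x + 2   ⇒   g'(x) = 1
  lim(x→∞) f'(x)/g'(x) = lim(x→∞) (8·x + 3)/(1)
  = ∞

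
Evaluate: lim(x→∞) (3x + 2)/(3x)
This is an ∞/∞ indeterminate form.

Apply L'Hôpital's rule: differentiate numerator and denominator separately.
  f(x) = 3·x + 2   ⇒   f'(x) = 3
  g(x) = 3·x   ⇒   g'(x) = 3
  lim(x→∞) f'(x)/g'(x) = lim(x→∞) (3)/(3)
  = 1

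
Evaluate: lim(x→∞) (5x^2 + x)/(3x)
This is an ∞/∞ indeterminate form.

Apply L'Hôpital's rule: differentiate numerator and denominator separately.
  f(x) = 5·x^2 + x   ⇒   f'(x) = 10·x + 1
  g(x) = 3·x   ⇒   g'(x) = 3
  lim(x→∞) f'(x)/g'(x) = lim(x→∞) (10·x + 1)/(3)
  = ∞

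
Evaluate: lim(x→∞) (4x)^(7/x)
This is an exponential indeterminate form.

For exponential indeterminate forms, take the natural log:
  Let L = lim(x→∞) (4x)^(7/x)
  Then ln(L) = lim(x→∞) [exponent × ln(base)]
  Evaluate using L'Hôpital or standard limits, then exponentiate.
  L = 1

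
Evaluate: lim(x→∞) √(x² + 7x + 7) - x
This is an ∞-∞ indeterminate form.

Combine fractions or rationalize to convert ∞-∞ to 0/0 form:
  lim(x→∞) √(x² + 7x + 7) - x = 7/2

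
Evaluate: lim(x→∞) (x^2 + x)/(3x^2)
This is an ∞/∞ indeterminate form.

Apply L'Hôpital's rule: differentiate numerator and denominator separately.
  f(x) = x^2 + x   ⇒   f'(x) = 2·x + 1
  g(x) = 3·x^2   ⇒   g'(x) = 6·x
  lim(x→∞) f'(x)/g'(x) = lim(x→∞) (2·x + 1)/(6·x)
  = 1/3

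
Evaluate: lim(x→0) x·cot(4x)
This is a 0·∞ indeterminate form.

Rewrite 0·∞ as a quotient (0/0 or ∞/∞ form), then apply L'Hôpital's rule:
  lim(x→0) x·cot(4x) = 1/4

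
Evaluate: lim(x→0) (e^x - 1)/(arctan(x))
This is a 0/0 indeterminate form.

Apply L'Hôpital's rule: differentiate numerator and denominator separately.
  f(x) = e^(x) - 1   ⇒   f'(x) = e^(x)
  g(x) = atan(x)   ⇒   g'(x) = 1/(x^2 + 1)
  lim(x→0) f'(x)/g'(x) = lim(x→0) (e^(x))/(1/(x^2 + 1))
  = 1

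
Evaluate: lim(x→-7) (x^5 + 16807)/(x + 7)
This is a standard limit.

Factor or rationalize the expression:
  lim(x→-7) (x^5 + 16807)/(x + 7) = 12005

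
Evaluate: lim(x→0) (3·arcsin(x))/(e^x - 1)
This is a 0/0 indeterminate form.

Apply L'Hôpital's rule: differentiate numerator and denominator separately.
  f(x) = 3·asin(x)   ⇒   f'(x) = 3/sqrt(1 - x^2)
  g(x) = e^(x) - 1   ⇒   g'(x) = e^(x)
  lim(x→0) f'(x)/g'(x) = lim(x→0) (3/sqrt(1 - x^2))/(e^(x))
  = 3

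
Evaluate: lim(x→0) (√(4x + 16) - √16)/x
This is a standard limit.

Factor or rationalize the expression:
  lim(x→0) (√(4x + 16) - √16)/x = 1/2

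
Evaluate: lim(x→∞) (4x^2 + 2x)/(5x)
This is an ∞/∞ indeterminate form.

Apply L'Hôpital's rule: differentiate numerator and denominator separately.
  f(x) = 4·x^2 + 2·x   ⇒   f'(x) = 8·x + 2
  g(x) = 5·x   ⇒   g'(x) = 5
  lim(x→∞) f'(x)/g'(x) = lim(x→∞) (8·x + 2)/(5)
  = ∞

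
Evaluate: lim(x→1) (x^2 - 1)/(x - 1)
This is a standard limit.

Factor or rationalize the expression:
  lim(x→1) (x^2 - 1)/(x - 1) = 2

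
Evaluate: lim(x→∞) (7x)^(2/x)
This is an exponential indeterminate form.

For exponential indeterminate forms, take the natural log:
  Let L = lim(x→∞) (7x)^(2/x)
  Then ln(L) = lim(x→∞) [exponent × ln(base)]
  Evaluate using L'Hôpital or standard limits, then exponentiate.
  L = 1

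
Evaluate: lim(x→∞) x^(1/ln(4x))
This is an exponential indeterminate form.

For exponential indeterminate forms, take the natural log:
  Let L = lim(x→∞) x^(1/ln(4x))
  Then ln(L) = lim(x→∞) [exponent × ln(base)]
  Evaluate using L'Hôpital or standard limits, then exponentiate.
  L = e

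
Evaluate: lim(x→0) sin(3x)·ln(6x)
This is a 0·∞ indeterminate form.

Rewrite 0·∞ as a quotient (0/0 or ∞/∞ form), then apply L'Hôpital's rule:
  lim(x→0) sin(3x)·ln(6x) = 0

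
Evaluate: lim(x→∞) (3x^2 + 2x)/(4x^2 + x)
This is an ∞/∞ indeterminate form.

Apply L'Hôpital's rule: differentiate numerator and denominator separately.
  f(x) = 3·x^2 + 2·x   ⇒   f'(x) = 6·x + 2
  g(x) = 4·x^2 + x   ⇒   g'(x) = 8·x + 1
  lim(x→∞) f'(x)/g'(x) = lim(x→∞) (6·x + 2)/(8·x + 1)
  = 3/4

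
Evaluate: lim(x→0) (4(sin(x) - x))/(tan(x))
This is a 0/0 indeterminate form.

Apply L'Hôpital's rule: differentiate numerator and denominator separately.
  f(x) = -4·x + 4·sin(x)   ⇒   f'(x) = 4·cos(x) - 4
  g(x) = tan(x)   ⇒   g'(x) = tan(x)^2 + 1
  lim(x→0) f'(x)/g'(x) = lim(x→0) (4·cos(x) - 4)/(tan(x)^2 + 1)
  = 0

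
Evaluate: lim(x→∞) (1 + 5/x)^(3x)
This is an exponential indeterminate form.

For exponential indeterminate forms, take the natural log:
  Let L = lim(x→∞) (1 + 5/x)^(3x)
  Then ln(L) = lim(x→∞) [exponent × ln(base)]
  Evaluate using L'Hôpital or standard limits, then exponentiate.
  L = e^(15)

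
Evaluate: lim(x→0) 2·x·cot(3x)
This is a 0·∞ indeterminate form.

Rewrite 0·∞ as a quotient (0/0 or ∞/∞ form), then apply L'Hôpital's rule:
  lim(x→0) 2·x·cot(3x) = 2/3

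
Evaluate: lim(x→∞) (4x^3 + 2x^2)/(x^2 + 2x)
This is an ∞/∞ indeterminate form.

Apply L'Hôpital's rule: differentiate numerator and denominator separately.
  f(x) = 4·x^3 + 2·x^2   ⇒   f'(x) = 12·x^2 + 4·x
  g(x) = x^2 + 2·x   ⇒   g'(x) = 2·x + 2
  lim(x→∞) f'(x)/g'(x) = lim(x→∞) (12·x^2 + 4·x)/(2·x + 2)
  = ∞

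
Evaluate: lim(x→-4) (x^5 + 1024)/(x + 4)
This is a standard limit.

Factor or rationalize the expression:
  lim(x→-4) (x^5 + 1024)/(x + 4) = 1280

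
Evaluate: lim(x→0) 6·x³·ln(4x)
This is a 0·∞ indeterminate form.

Rewrite 0·∞ as a quotient (0/0 or ∞/∞ form), then apply L'Hôpital's rule:
  lim(x→0) 6·x³·ln(4x) = 0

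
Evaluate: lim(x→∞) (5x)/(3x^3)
This is an ∞/∞ indeterminate form.

Apply L'Hôpital's rule: differentiate numerator and denominator separately.
  f(x) = 5·x   ⇒   f'(x) = 5
  g(x) = 3·x^3   ⇒   g'(x) = 9·x^2
  lim(x→∞) f'(x)/g'(x) = lim(x→∞) (5)/(9·x^2)
  = 0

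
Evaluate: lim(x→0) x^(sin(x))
This is an exponential indeterminate form.

For exponential indeterminate forms, take the natural log:
  Let L = lim(x→0) x^(sin(x))
  Then ln(L) = lim(x→0) [exponent × ln(base)]
  Evaluate using L'Hôpital or standard limits, then exponentiate.
  L = 1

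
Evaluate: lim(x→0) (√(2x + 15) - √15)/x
This is a standard limit.

Factor or rationalize the expression:
  lim(x→0) (√(2x + 15) - √15)/x = sqrt(15)/15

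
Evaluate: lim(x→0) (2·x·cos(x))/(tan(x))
This is a 0/0 indeterminate form.

Apply L'Hôpital's rule: differentiate numerator and denominator separately.
  f(x) = 2·x·cos(x)   ⇒   f'(x) = -2·x·sin(x) + 2·cos(x)
  g(x) = tan(x)   ⇒   g'(x) = tan(x)^2 + 1
  lim(x→0) f'(x)/g'(x) = lim(x→0) (-2·x·sin(x) + 2·cos(x))/(tan(x)^2 + 1)
  = 2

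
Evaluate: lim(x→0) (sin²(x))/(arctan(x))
This is a 0/0 indeterminate form.

Apply L'Hôpital's rule: differentiate numerator and denominator separately.
  f(x) = sin(x)^2   ⇒   f'(x) = 2·sin(x)·cos(x)
  g(x) = atan(x)   ⇒   g'(x) = 1/(x^2 + 1)
  lim(x→0) f'(x)/g'(x) = lim(x→0) (2·sin(x)·cos(x))/(1/(x^2 + 1))
  = 0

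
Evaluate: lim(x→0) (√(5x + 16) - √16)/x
This is a standard limit.

Factor or rationalize the expression:
  lim(x→0) (√(5x + 16) - √16)/x = 5/8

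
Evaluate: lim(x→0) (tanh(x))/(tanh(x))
This is a 0/0 indeterminate form.

Apply L'Hôpital's rule: differentiate numerator and denominator separately.
  f(x) = tanh(x)   ⇒   f'(x) = 1 - tanh(x)^2
  g(x) = tanh(x)   ⇒   g'(x) = 1 - tanh(x)^2
  lim(x→0) f'(x)/g'(x) = lim(x→0) (1 - tanh(x)^2)/(1 - tanh(x)^2)
  = 1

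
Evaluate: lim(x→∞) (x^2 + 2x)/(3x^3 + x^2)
This is an ∞/∞ indeterminate form.

Apply L'Hôpital's rule: differentiate numerator and denominator separately.
  f(x) = x^2 + 2·x   ⇒   f'(x) = 2·x + 2
  g(x) = 3·x^3 + x^2   ⇒   g'(x) = 9·x^2 + 2·x
  lim(x→∞) f'(x)/g'(x) = lim(x→∞) (2·x + 2)/(9·x^2 + 2·x)
  = 0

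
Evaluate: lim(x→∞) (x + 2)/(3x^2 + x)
This is an ∞/∞ indeterminate form.

Apply L'Hôpital's rule: differentiate numerator and denominator separately.
  f(x) = x + 2   ⇒   f'(x) = 1
  g(x) = 3·x^2 + x   ⇒   g'(x) = 6·x + 1
  lim(x→∞) f'(x)/g'(x) = lim(x→∞) (1)/(6·x + 1)
  = 0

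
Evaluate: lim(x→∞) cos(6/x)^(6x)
This is an exponential indeterminate form.

For exponential indeterminate forms, take the natural log:
  Let L = lim(x→∞) cos(6/x)^(6x)
  Then ln(L) = lim(x→∞) [exponent × ln(base)]
  Evaluate using L'Hôpital or standard limits, then exponentiate.
  L = 1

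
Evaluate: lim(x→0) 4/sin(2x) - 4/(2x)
This is an ∞-∞ indeterminate form.

Combine fractions or rationalize to convert ∞-∞ to 0/0 form:
  lim(x→0) 4/sin(2x) - 4/(2x) = 0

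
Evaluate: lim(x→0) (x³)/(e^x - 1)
This is a 0/0 indeterminate form.

Apply L'Hôpital's rule: differentiate numerator and denominator separately.
  f(x) = x^3   ⇒   f'(x) = 3·x^2
  g(x) = e^(x) - 1   ⇒   g'(x) = e^(x)
  lim(x→0) f'(x)/g'(x) = lim(x→0) (3·x^2)/(e^(x))
  = 0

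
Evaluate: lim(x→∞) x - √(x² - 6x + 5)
This is an ∞-∞ indeterminate form.

Combine fractions or rationalize to convert ∞-∞ to 0/0 form:
  lim(x→∞) x - √(x² - 6x + 5) = 3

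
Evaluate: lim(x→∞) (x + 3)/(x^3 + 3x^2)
This is an ∞/∞ indeterminate form.

Apply L'Hôpital's rule: differentiate numerator and denominator separately.
  f(x) = x + 3   ⇒   f'(x) = 1
  g(x) = x^3 + 3·x^2   ⇒   g'(x) = 3·x^2 + 6·x
  lim(x→∞) f'(x)/g'(x) = lim(x→∞) (1)/(3·x^2 + 6·x)
  = 0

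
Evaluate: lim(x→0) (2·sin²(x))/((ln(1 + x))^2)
This is a 0/0 indeterminate form.

Apply L'Hôpital's rule: differentiate numerator and denominator separately.
  f(x) = 2·sin(x)^2   ⇒   f'(x) = 4·sin(x)·cos(x)
  g(x) = ln(x + 1)^2   ⇒   g'(x) = 2·ln(x + 1)/(x + 1)
  lim(x→0) f'(x)/g'(x) = lim(x→0) (4·sin(x)·cos(x))/(2·ln(x + 1)/(x + 1))
  = 2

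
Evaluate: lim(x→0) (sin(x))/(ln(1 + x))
This is a 0/0 indeterminate form.

Apply L'Hôpital's rule: differentiate numerator and denominator separately.
  f(x) = sin(x)   ⇒   f'(x) = cos(x)
  g(x) = ln(x + 1)   ⇒   g'(x) = 1/(x + 1)
  lim(x→0) f'(x)/g'(x) = lim(x→0) (cos(x))/(1/(x + 1))
  = 1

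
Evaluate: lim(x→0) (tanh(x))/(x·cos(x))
This is a 0/0 indeterminate form.

Apply L'Hôpital's rule: differentiate numerator and denominator separately.
  f(x) = tanh(x)   ⇒   f'(x) = 1 - tanh(x)^2
  g(x) = x·cos(x)   ⇒   g'(x) = -x·sin(x) + cos(x)
  lim(x→0) f'(x)/g'(x) = lim(x→0) (1 - tanh(x)^2)/(-x·sin(x) + cos(x))
  = 1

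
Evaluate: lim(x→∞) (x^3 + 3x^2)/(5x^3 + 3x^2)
This is an ∞/∞ indeterminate form.

Apply L'Hôpital's rule: differentiate numerator and denominator separately.
  f(x) = x^3 + 3·x^2   ⇒   f'(x) = 3·x^2 + 6·x
  g(x) = 5·x^3 + 3·x^2   ⇒   g'(x) = 15·x^2 + 6·x
  lim(x→∞) f'(x)/g'(x) = lim(x→∞) (3·x^2 + 6·x)/(15·x^2 + 6·x)
  = 1/5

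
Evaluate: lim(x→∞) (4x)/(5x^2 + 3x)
This is an ∞/∞ indeterminate form.

Apply L'Hôpital's rule: differentiate numerator and denominator separately.
  f(x) = 4·x   ⇒   f'(x) = 4
  g(x) = 5·x^2 + 3·x   ⇒   g'(x) = 10·x + 3
  lim(x→∞) f'(x)/g'(x) = lim(x→∞) (4)/(10·x + 3)
  = 0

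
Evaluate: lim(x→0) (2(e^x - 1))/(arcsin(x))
This is a 0/0 indeterminate form.

Apply L'Hôpital's rule: differentiate numerator and denominator separately.
  f(x) = 2·e^(x) - 2   ⇒   f'(x) = 2·e^(x)
  g(x) = asin(x)   ⇒   g'(x) = 1/sqrt(1 - x^2)
  lim(x→0) f'(x)/g'(x) = lim(x→0) (2·e^(x))/(1/sqrt(1 - x^2))
  = 2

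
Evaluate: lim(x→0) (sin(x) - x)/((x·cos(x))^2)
This is a 0/0 indeterminate form.

Apply L'Hôpital's rule: differentiate numerator and denominator separately.
  f(x) = -x + sin(x)   ⇒   f'(x) = cos(x) - 1
  g(x) = x^2·cos(x)^2   ⇒   g'(x) = -2·x^2·sin(x)·cos(x) + 2·x·cos(x)^2
  lim(x→0) f'(x)/g'(x) = lim(x→0) (cos(x) - 1)/(-2·x^2·sin(x)·cos(x) + 2·x·cos(x)^2)
  = 0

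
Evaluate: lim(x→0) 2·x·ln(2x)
This is a 0·∞ indeterminate form.

Rewrite 0·∞ as a quotient (0/0 or ∞/∞ form), then apply L'Hôpital's rule:
  lim(x→0) 2·x·ln(2x) = 0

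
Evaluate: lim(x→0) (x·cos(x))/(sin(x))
This is a 0/0 indeterminate form.

Apply L'Hôpital's rule: differentiate numerator and denominator separately.
  f(x) = x·cos(x)   ⇒   f'(x) = -x·sin(x) + cos(x)
  g(x) = sin(x)   ⇒   g'(x) = cos(x)
  lim(x→0) f'(x)/g'(x) = lim(x→0) (-x·sin(x) + cos(x))/(cos(x))
  = 1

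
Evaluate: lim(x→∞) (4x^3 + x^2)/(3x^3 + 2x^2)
This is an ∞/∞ indeterminate form.

Apply L'Hôpital's rule: differentiate numerator and denominator separately.
  f(x) = 4·x^3 + x^2   ⇒   f'(x) = 12·x^2 + 2·x
  g(x) = 3·x^3 + 2·x^2   ⇒   g'(x) = 9·x^2 + 4·x
  lim(x→∞) f'(x)/g'(x) = lim(x→∞) (12·x^2 + 2·x)/(9·x^2 + 4·x)
  = 4/3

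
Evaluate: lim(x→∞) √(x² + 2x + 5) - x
This is an ∞-∞ indeterminate form.

Combine fractions or rationalize to convert ∞-∞ to 0/0 form:
  lim(x→∞) √(x² + 2x + 5) - x = 1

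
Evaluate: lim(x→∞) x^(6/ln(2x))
This is an exponential indeterminate form.

For exponential indeterminate forms, take the natural log:
  Let L = lim(x→∞) x^(6/ln(2x))
  Then ln(L) = lim(x→∞) [exponent × ln(base)]
  Evaluate using L'Hôpital or standard limits, then exponentiate.
  L = e^(6)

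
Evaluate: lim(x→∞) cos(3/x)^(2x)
This is an exponential indeterminate form.

For exponential indeterminate forms, take the natural log:
  Let L = lim(x→∞) cos(3/x)^(2x)
  Then ln(L) = lim(x→∞) [exponent × ln(base)]
  Evaluate using L'Hôpital or standard limits, then exponentiate.
  L = 1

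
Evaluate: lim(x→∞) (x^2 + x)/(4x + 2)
This is an ∞/∞ indeterminate form.

Apply L'Hôpital's rule: differentiate numerator and denominator separately.
  f(x) = x^2 + x   ⇒   f'(x) = 2·x + 1
  g(x) = 4·x + 2   ⇒   g'(x) = 4
  lim(x→∞) f'(x)/g'(x) = lim(x→∞) (2·x + 1)/(4)
  = ∞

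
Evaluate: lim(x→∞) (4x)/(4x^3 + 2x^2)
This is an ∞/∞ indeterminate form.

Apply L'Hôpital's rule: differentiate numerator and denominator separately.
  f(x) = 4·x   ⇒   f'(x) = 4
  g(x) = 4·x^3 + 2·x^2   ⇒   g'(x) = 12·x^2 + 4·x
  lim(x→∞) f'(x)/g'(x) = lim(x→∞) (4)/(12·x^2 + 4·x)
  = 0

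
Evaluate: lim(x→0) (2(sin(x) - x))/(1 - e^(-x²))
This is a 0/0 indeterminate form.

Apply L'Hôpital's rule: differentiate numerator and denominator separately.
  f(x) = -2·x + 2·sin(x)   ⇒   f'(x) = 2·cos(x) - 2
  g(x) = 1 - e^(-x^2)   ⇒   g'(x) = 2·x·e^(-x^2)
  lim(x→0) f'(x)/g'(x) = lim(x→0) (2·cos(x) - 2)/(2·x·e^(-x^2))
  = 0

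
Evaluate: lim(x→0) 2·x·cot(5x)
This is a 0·∞ indeterminate form.

Rewrite 0·∞ as a quotient (0/0 or ∞/∞ form), then apply L'Hôpital's rule:
  lim(x→0) 2·x·cot(5x) = 2/5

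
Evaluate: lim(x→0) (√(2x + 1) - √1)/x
This is a standard limit.

Factor or rationalize the expression:
  lim(x→0) (√(2x + 1) - √1)/x = 1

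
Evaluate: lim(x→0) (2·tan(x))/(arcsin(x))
This is a 0/0 indeterminate form.

Apply L'Hôpital's rule: differentiate numerator and denominator separately.
  f(x) = 2·tan(x)   ⇒   f'(x) = 2·tan(x)^2 + 2
  g(x) = asin(x)   ⇒   g'(x) = 1/sqrt(1 - x^2)
  lim(x→0) f'(x)/g'(x) = lim(x→0) (2·tan(x)^2 + 2)/(1/sqrt(1 - x^2))
  = 2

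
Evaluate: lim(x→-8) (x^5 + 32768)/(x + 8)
This is a standard limit.

Factor or rationalize the expression:
  lim(x→-8) (x^5 + 32768)/(x + 8) = 20480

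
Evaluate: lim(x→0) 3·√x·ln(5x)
This is a 0·∞ indeterminate form.

Rewrite 0·∞ as a quotient (0/0 or ∞/∞ form), then apply L'Hôpital's rule:
  lim(x→0) 3·√x·ln(5x) = 0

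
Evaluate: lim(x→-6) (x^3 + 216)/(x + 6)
This is a standard limit.

Factor or rationalize the expression:
  lim(x→-6) (x^3 + 216)/(x + 6) = 108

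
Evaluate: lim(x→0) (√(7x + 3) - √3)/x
This is a standard limit.

Factor or rationalize the expression:
  lim(x→0) (√(7x + 3) - √3)/x = 7·sqrt(3)/6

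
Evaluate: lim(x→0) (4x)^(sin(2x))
This is an exponential indeterminate form.

For exponential indeterminate forms, take the natural log:
  Let L = lim(x→0) (4x)^(sin(2x))
  Then ln(L) = lim(x→0) [exponent × ln(base)]
  Evaluate using L'Hôpital or standard limits, then exponentiate.
  L = 1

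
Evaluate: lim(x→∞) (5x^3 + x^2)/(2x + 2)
This is an ∞/∞ indeterminate form.

Apply L'Hôpital's rule: differentiate numerator and denominator separately.
  f(x) = 5·x^3 + x^2   ⇒   f'(x) = 15·x^2 + 2·x
  g(x) = 2·x + 2   ⇒   g'(x) = 2
  lim(x→∞) f'(x)/g'(x) = lim(x→∞) (15·x^2 + 2·x)/(2)
  = ∞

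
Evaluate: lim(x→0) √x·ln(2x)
This is a 0·∞ indeterminate form.

Rewrite 0·∞ as a quotient (0/0 or ∞/∞ form), then apply L'Hôpital's rule:
  lim(x→0) √x·ln(2x) = 0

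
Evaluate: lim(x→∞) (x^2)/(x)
This is an ∞/∞ indeterminate form.

Apply L'Hôpital's rule: differentiate numerator and denominator separately.
  f(x) = x^2   ⇒   f'(x) = 2·x
  g(x) = x   ⇒   g'(x) = 1
  lim(x→∞) f'(x)/g'(x) = lim(x→∞) (2·x)/(1)
  = ∞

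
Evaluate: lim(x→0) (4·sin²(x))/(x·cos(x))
This is a 0/0 indeterminate form.

Apply L'Hôpital's rule: differentiate numerator and denominator separately.
  f(x) = 4·sin(x)^2   ⇒   f'(x) = 8·sin(x)·cos(x)
  g(x) = x·cos(x)   ⇒   g'(x) = -x·sin(x) + cos(x)
  lim(x→0) f'(x)/g'(x) = lim(x→0) (8·sin(x)·cos(x))/(-x·sin(x) + cos(x))
  = 0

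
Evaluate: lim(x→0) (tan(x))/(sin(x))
This is a 0/0 indeterminate form.

Apply L'Hôpital's rule: differentiate numerator and denominator separately.
  f(x) = tan(x)   ⇒   f'(x) = tan(x)^2 + 1
  g(x) = sin(x)   ⇒   g'(x) = cos(x)
  lim(x→0) f'(x)/g'(x) = lim(x→0) (tan(x)^2 + 1)/(cos(x))
  = 1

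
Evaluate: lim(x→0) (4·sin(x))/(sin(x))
This is a 0/0 indeterminate form.

Apply L'Hôpital's rule: differentiate numerator and denominator separately.
  f(x) = 4·sin(x)   ⇒   f'(x) = 4·cos(x)
  g(x) = sin(x)   ⇒   g'(x) = cos(x)
  lim(x→0) f'(x)/g'(x) = lim(x→0) (4·cos(x))/(cos(x))
  = 4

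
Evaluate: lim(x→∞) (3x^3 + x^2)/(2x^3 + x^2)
This is an ∞/∞ indeterminate form.

Apply L'Hôpital's rule: differentiate numerator and denominator separately.
  f(x) = 3·x^3 + x^2   ⇒   f'(x) = 9·x^2 + 2·x
  g(x) = 2·x^3 + x^2   ⇒   g'(x) = 6·x^2 + 2·x
  lim(x→∞) f'(x)/g'(x) = lim(x→∞) (9·x^2 + 2·x)/(6·x^2 + 2·x)
  = 3/2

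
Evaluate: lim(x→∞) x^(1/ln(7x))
This is an exponential indeterminate form.

For exponential indeterminate forms, take the natural log:
  Let L = lim(x→∞) x^(1/ln(7x))
  Then ln(L) = lim(x→∞) [exponent × ln(base)]
  Evaluate using L'Hôpital or standard limits, then exponentiate.
  L = e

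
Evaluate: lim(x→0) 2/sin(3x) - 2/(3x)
This is an ∞-∞ indeterminate form.

Combine fractions or rationalize to convert ∞-∞ to 0/0 form:
  lim(x→0) 2/sin(3x) - 2/(3x) = 0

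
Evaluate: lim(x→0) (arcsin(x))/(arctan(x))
This is a 0/0 indeterminate form.

Apply L'Hôpital's rule: differentiate numerator and denominator separately.
  f(x) = asin(x)   ⇒   f'(x) = 1/sqrt(1 - x^2)
  g(x) = atan(x)   ⇒   g'(x) = 1/(x^2 + 1)
  lim(x→0) f'(x)/g'(x) = lim(x→0) (1/sqrt(1 - x^2))/(1/(x^2 + 1))
  = 1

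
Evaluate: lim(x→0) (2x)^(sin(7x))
This is an exponential indeterminate form.

For exponential indeterminate forms, take the natural log:
  Let L = lim(x→0) (2x)^(sin(7x))
  Then ln(L) = lim(x→0) [exponent × ln(base)]
  Evaluate using L'Hôpital or standard limits, then exponentiate.
  L = 1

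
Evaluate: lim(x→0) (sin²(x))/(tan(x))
This is a 0/0 indeterminate form.

Apply L'Hôpital's rule: differentiate numerator and denominator separately.
  f(x) = sin(x)^2   ⇒   f'(x) = 2·sin(x)·cos(x)
  g(x) = tan(x)   ⇒   g'(x) = tan(x)^2 + 1
  lim(x→0) f'(x)/g'(x) = lim(x→0) (2·sin(x)·cos(x))/(tan(x)^2 + 1)
  = 0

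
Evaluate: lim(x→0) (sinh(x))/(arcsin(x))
This is a 0/0 indeterminate form.

Apply L'Hôpital's rule: differentiate numerator and denominator separately.
  f(x) = sinh(x)   ⇒   f'(x) = cosh(x)
  g(x) = asin(x)   ⇒   g'(x) = 1/sqrt(1 - x^2)
  lim(x→0) f'(x)/g'(x) = lim(x→0) (cosh(x))/(1/sqrt(1 - x^2))
  = 1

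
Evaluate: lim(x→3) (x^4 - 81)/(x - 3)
This is a standard limit.

Factor or rationalize the expression:
  lim(x→3) (x^4 - 81)/(x - 3) = 108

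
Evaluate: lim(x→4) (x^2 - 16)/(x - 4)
This is a standard limit.

Factor or rationalize the expression:
  lim(x→4) (x^2 - 16)/(x - 4) = 8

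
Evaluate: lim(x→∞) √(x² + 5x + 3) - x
This is an ∞-∞ indeterminate form.

Combine fractions or rationalize to convert ∞-∞ to 0/0 form:
  lim(x→∞) √(x² + 5x + 3) - x = 5/2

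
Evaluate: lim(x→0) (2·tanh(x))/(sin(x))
This is a 0/0 indeterminate form.

Apply L'Hôpital's rule: differentiate numerator and denominator separately.
  f(x) = 2·tanh(x)   ⇒   f'(x) = 2 - 2·tanh(x)^2
  g(x) = sin(x)   ⇒   g'(x) = cos(x)
  lim(x→0) f'(x)/g'(x) = lim(x→0) (2 - 2·tanh(x)^2)/(cos(x))
  = 2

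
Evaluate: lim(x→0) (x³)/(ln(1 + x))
This is a 0/0 indeterminate form.

Apply L'Hôpital's rule: differentiate numerator and denominator separately.
  f(x) = x^3   ⇒   f'(x) = 3·x^2
  g(x) = ln(x + 1)   ⇒   g'(x) = 1/(x + 1)
  lim(x→0) f'(x)/g'(x) = lim(x→0) (3·x^2)/(1/(x + 1))
  = 0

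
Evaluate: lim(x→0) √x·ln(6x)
This is a 0·∞ indeterminate form.

Rewrite 0·∞ as a quotient (0/0 or ∞/∞ form), then apply L'Hôpital's rule:
  lim(x→0) √x·ln(6x) = 0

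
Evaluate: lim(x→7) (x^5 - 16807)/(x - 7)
This is a standard limit.

Factor or rationalize the expression:
  lim(x→7) (x^5 - 16807)/(x - 7) = 12005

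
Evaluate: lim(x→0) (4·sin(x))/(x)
This is a 0/0 indeterminate form.

Apply L'Hôpital's rule: differentiate numerator and denominator separately.
  f(x) = 4·sin(x)   ⇒   f'(x) = 4·cos(x)
  g(x) = x   ⇒   g'(x) = 1
  lim(x→0) f'(x)/g'(x) = lim(x→0) (4·cos(x))/(1)
  = 4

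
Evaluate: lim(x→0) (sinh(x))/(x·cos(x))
This is a 0/0 indeterminate form.

Apply L'Hôpital's rule: differentiate numerator and denominator separately.
  f(x) = sinh(x)   ⇒   f'(x) = cosh(x)
  g(x) = x·cos(x)   ⇒   g'(x) = -x·sin(x) + cos(x)
  lim(x→0) f'(x)/g'(x) = lim(x→0) (cosh(x))/(-x·sin(x) + cos(x))
  = 1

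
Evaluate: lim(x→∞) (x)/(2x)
This is an ∞/∞ indeterminate form.

Apply L'Hôpital's rule: differentiate numerator and denominator separately.
  f(x) = x   ⇒   f'(x) = 1
  g(x) = 2·x   ⇒   g'(x) = 2
  lim(x→∞) f'(x)/g'(x) = lim(x→∞) (1)/(2)
  = 1/2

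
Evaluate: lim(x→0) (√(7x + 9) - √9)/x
This is a standard limit.

Factor or rationalize the expression:
  lim(x→0) (√(7x + 9) - √9)/x = 7/6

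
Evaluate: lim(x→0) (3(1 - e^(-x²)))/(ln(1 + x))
This is a 0/0 indeterminate form.

Apply L'Hôpital's rule: differentiate numerator and denominator separately.
  f(x) = 3 - 3·e^(-x^2)   ⇒   f'(x) = 6·x·e^(-x^2)
  g(x) = ln(x + 1)   ⇒   g'(x) = 1/(x + 1)
  lim(x→0) f'(x)/g'(x) = lim(x→0) (6·x·e^(-x^2))/(1/(x + 1))
  = 0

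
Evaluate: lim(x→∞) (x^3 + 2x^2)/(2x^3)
This is an ∞/∞ indeterminate form.

Apply L'Hôpital's rule: differentiate numerator and denominator separately.
  f(x) = x^3 + 2·x^2   ⇒   f'(x) = 3·x^2 + 4·x
  g(x) = 2·x^3   ⇒   g'(x) = 6·x^2
  lim(x→∞) f'(x)/g'(x) = lim(x→∞) (3·x^2 + 4·x)/(6·x^2)
  = 1/2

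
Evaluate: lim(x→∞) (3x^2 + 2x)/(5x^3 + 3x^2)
This is an ∞/∞ indeterminate form.

Apply L'Hôpital's rule: differentiate numerator and denominator separately.
  f(x) = 3·x^2 + 2·x   ⇒   f'(x) = 6·x + 2
  g(x) = 5·x^3 + 3·x^2   ⇒   g'(x) = 15·x^2 + 6·x
  lim(x→∞) f'(x)/g'(x) = lim(x→∞) (6·x + 2)/(15·x^2 + 6·x)
  = 0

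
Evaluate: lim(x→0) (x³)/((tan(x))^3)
This is a 0/0 indeterminate form.

Apply L'Hôpital's rule: differentiate numerator and denominator separately.
  f(x) = x^3   ⇒   f'(x) = 3·x^2
  g(x) = tan(x)^3   ⇒   g'(x) = (3·tan(x)^2 + 3)·tan(x)^2
  lim(x→0) f'(x)/g'(x) = lim(x→0) (3·x^2)/((3·tan(x)^2 + 3)·tan(x)^2)
  = 1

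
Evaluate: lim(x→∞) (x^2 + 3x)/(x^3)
This is an ∞/∞ indeterminate form.

Apply L'Hôpital's rule: differentiate numerator and denominator separately.
  f(x) = x^2 + 3·x   ⇒   f'(x) = 2·x + 3
  g(x) = x^3   ⇒   g'(x) = 3·x^2
  lim(x→∞) f'(x)/g'(x) = lim(x→∞) (2·x + 3)/(3·x^2)
  = 0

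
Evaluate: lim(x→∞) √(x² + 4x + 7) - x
This is an ∞-∞ indeterminate form.

Combine fractions or rationalize to convert ∞-∞ to 0/0 form:
  lim(x→∞) √(x² + 4x + 7) - x = 2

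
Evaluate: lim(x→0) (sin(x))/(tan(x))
This is a 0/0 indeterminate form.

Apply L'Hôpital's rule: differentiate numerator and denominator separately.
  f(x) = sin(x)   ⇒   f'(x) = cos(x)
  g(x) = tan(x)   ⇒   g'(x) = tan(x)^2 + 1
  lim(x→0) f'(x)/g'(x) = lim(x→0) (cos(x))/(tan(x)^2 + 1)
  = 1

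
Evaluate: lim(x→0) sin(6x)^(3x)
This is an exponential indeterminate form.

For exponential indeterminate forms, take the natural log:
  Let L = lim(x→0) sin(6x)^(3x)
  Then ln(L) = lim(x→0) [exponent × ln(base)]
  Evaluate using L'Hôpital or standard limits, then exponentiate.
  L = 1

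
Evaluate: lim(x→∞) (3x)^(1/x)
This is an exponential indeterminate form.

For exponential indeterminate forms, take the natural log:
  Let L = lim(x→∞) (3x)^(1/x)
  Then ln(L) = lim(x→∞) [exponent × ln(base)]
  Evaluate using L'Hôpital or standard limits, then exponentiate.
  L = 1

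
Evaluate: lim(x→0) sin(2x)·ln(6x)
This is a 0·∞ indeterminate form.

Rewrite 0·∞ as a quotient (0/0 or ∞/∞ form), then apply L'Hôpital's rule:
  lim(x→0) sin(2x)·ln(6x) = 0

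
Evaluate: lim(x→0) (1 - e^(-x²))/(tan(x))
This is a 0/0 indeterminate form.

Apply L'Hôpital's rule: differentiate numerator and denominator separately.
  f(x) = 1 - e^(-x^2)   ⇒   f'(x) = 2·x·e^(-x^2)
  g(x) = tan(x)   ⇒   g'(x) = tan(x)^2 + 1
  lim(x→0) f'(x)/g'(x) = lim(x→0) (2·x·e^(-x^2))/(tan(x)^2 + 1)
  = 0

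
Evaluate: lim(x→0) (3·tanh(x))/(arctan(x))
This is a 0/0 indeterminate form.

Apply L'Hôpital's rule: differentiate numerator and denominator separately.
  f(x) = 3·tanh(x)   ⇒   f'(x) = 3 - 3·tanh(x)^2
  g(x) = atan(x)   ⇒   g'(x) = 1/(x^2 + 1)
  lim(x→0) f'(x)/g'(x) = lim(x→0) (3 - 3·tanh(x)^2)/(1/(x^2 + 1))
  = 3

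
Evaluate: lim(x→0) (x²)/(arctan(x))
This is a 0/0 indeterminate form.

Apply L'Hôpital's rule: differentiate numerator and denominator separately.
  f(x) = x^2   ⇒   f'(x) = 2·x
  g(x) = atan(x)   ⇒   g'(x) = 1/(x^2 + 1)
  lim(x→0) f'(x)/g'(x) = lim(x→0) (2·x)/(1/(x^2 + 1))
  = 0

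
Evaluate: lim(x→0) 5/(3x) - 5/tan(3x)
This is an ∞-∞ indeterminate form.

Combine fractions or rationalize to convert ∞-∞ to 0/0 form:
  lim(x→0) 5/(3x) - 5/tan(3x) = 0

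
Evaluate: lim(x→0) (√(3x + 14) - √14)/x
This is a standard limit.

Factor or rationalize the expression:
  lim(x→0) (√(3x + 14) - √14)/x = 3·sqrt(14)/28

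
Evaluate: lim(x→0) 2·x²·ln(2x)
This is a 0·∞ indeterminate form.

Rewrite 0·∞ as a quotient (0/0 or ∞/∞ form), then apply L'Hôpital's rule:
  lim(x→0) 2·x²·ln(2x) = 0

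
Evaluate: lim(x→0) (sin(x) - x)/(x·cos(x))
This is a 0/0 indeterminate form.

Apply L'Hôpital's rule: differentiate numerator and denominator separately.
  f(x) = -x + sin(x)   ⇒   f'(x) = cos(x) - 1
  g(x) = x·cos(x)   ⇒   g'(x) = -x·sin(x) + cos(x)
  lim(x→0) f'(x)/g'(x) = lim(x→0) (cos(x) - 1)/(-x·sin(x) + cos(x))
  = 0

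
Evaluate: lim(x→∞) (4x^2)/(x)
This is an ∞/∞ indeterminate form.

Apply L'Hôpital's rule: differentiate numerator and denominator separately.
  f(x) = 4·x^2   ⇒   f'(x) = 8·x
  g(x) = x   ⇒   g'(x) = 1
  lim(x→∞) f'(x)/g'(x) = lim(x→∞) (8·x)/(1)
  = ∞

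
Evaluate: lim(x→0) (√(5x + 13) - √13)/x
This is a standard limit.

Factor or rationalize the expression:
  lim(x→0) (√(5x + 13) - √13)/x = 5·sqrt(13)/26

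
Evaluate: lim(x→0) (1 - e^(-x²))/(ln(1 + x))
This is a 0/0 indeterminate form.

Apply L'Hôpital's rule: differentiate numerator and denominator separately.
  f(x) = 1 - e^(-x^2)   ⇒   f'(x) = 2·x·e^(-x^2)
  g(x) = ln(x + 1)   ⇒   g'(x) = 1/(x + 1)
  lim(x→0) f'(x)/g'(x) = lim(x→0) (2·x·e^(-x^2))/(1/(x + 1))
  = 0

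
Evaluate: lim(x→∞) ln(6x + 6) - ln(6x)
This is an ∞-∞ indeterminate form.

Combine fractions or rationalize to convert ∞-∞ to 0/0 form:
  lim(x→∞) ln(6x + 6) - ln(6x) = 0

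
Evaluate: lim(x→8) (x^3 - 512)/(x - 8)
This is a standard limit.

Factor or rationalize the expression:
  lim(x→8) (x^3 - 512)/(x - 8) = 192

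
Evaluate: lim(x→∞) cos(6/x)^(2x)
This is an exponential indeterminate form.

For exponential indeterminate forms, take the natural log:
  Let L = lim(x→∞) cos(6/x)^(2x)
  Then ln(L) = lim(x→∞) [exponent × ln(base)]
  Evaluate using L'Hôpital or standard limits, then exponentiate.
  L = 1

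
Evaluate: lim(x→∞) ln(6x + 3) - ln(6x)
This is an ∞-∞ indeterminate form.

Combine fractions or rationalize to convert ∞-∞ to 0/0 form:
  lim(x→∞) ln(6x + 3) - ln(6x) = 0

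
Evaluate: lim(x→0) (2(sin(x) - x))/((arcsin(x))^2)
This is a 0/0 indeterminate form.

Apply L'Hôpital's rule: differentiate numerator and denominator separately.
  f(x) = -2·x + 2·sin(x)   ⇒   f'(x) = 2·cos(x) - 2
  g(x) = asin(x)^2   ⇒   g'(x) = 2·asin(x)/sqrt(1 - x^2)
  lim(x→0) f'(x)/g'(x) = lim(x→0) (2·cos(x) - 2)/(2·asin(x)/sqrt(1 - x^2))
  = 0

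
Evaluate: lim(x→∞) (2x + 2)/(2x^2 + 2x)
This is an ∞/∞ indeterminate form.

Apply L'Hôpital's rule: differentiate numerator and denominator separately.
  f(x) = 2·x + 2   ⇒   f'(x) = 2
  g(x) = 2·x^2 + 2·x   ⇒   g'(x) = 4·x + 2
  lim(x→∞) f'(x)/g'(x) = lim(x→∞) (2)/(4·x + 2)
  = 0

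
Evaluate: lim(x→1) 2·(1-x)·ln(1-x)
This is a 0·∞ indeterminate form.

Rewrite 0·∞ as a quotient (0/0 or ∞/∞ form), then apply L'Hôpital's rule:
  lim(x→1) 2·(1-x)·ln(1-x) = 0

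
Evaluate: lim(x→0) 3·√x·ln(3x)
This is a 0·∞ indeterminate form.

Rewrite 0·∞ as a quotient (0/0 or ∞/∞ form), then apply L'Hôpital's rule:
  lim(x→0) 3·√x·ln(3x) = 0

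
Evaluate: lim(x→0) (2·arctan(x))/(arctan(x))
This is a 0/0 indeterminate form.

Apply L'Hôpital's rule: differentiate numerator and denominator separately.
  f(x) = 2·atan(x)   ⇒   f'(x) = 2/(x^2 + 1)
  g(x) = atan(x)   ⇒   g'(x) = 1/(x^2 + 1)
  lim(x→0) f'(x)/g'(x) = lim(x→0) (2/(x^2 + 1))/(1/(x^2 + 1))
  = 2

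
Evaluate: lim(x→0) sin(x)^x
This is an exponential indeterminate form.

For exponential indeterminate forms, take the natural log:
  Let L = lim(x→0) sin(x)^x
  Then ln(L) = lim(x→0) [exponent × ln(base)]
  Evaluate using L'Hôpital or standard limits, then exponentiate.
  L = 1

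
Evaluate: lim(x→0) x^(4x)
This is an exponential indeterminate form.

For exponential indeterminate forms, take the natural log:
  Let L = lim(x→0) x^(4x)
  Then ln(L) = lim(x→0) [exponent × ln(base)]
  Evaluate using L'Hôpital or standard limits, then exponentiate.
  L = 1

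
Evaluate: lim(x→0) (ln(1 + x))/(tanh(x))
This is a 0/0 indeterminate form.

Apply L'Hôpital's rule: differentiate numerator and denominator separately.
  f(x) = ln(x + 1)   ⇒   f'(x) = 1/(x + 1)
  g(x) = tanh(x)   ⇒   g'(x) = 1 - tanh(x)^2
  lim(x→0) f'(x)/g'(x) = lim(x→0) (1/(x + 1))/(1 - tanh(x)^2)
  = 1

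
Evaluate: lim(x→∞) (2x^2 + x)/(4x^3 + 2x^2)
This is an ∞/∞ indeterminate form.

Apply L'Hôpital's rule: differentiate numerator and denominator separately.
  f(x) = 2·x^2 + x   ⇒   f'(x) = 4·x + 1
  g(x) = 4·x^3 + 2·x^2   ⇒   g'(x) = 12·x^2 + 4·x
  lim(x→∞) f'(x)/g'(x) = lim(x→∞) (4·x + 1)/(12·x^2 + 4·x)
  = 0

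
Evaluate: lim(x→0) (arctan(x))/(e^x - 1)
This is a 0/0 indeterminate form.

Apply L'Hôpital's rule: differentiate numerator and denominator separately.
  f(x) = atan(x)   ⇒   f'(x) = 1/(x^2 + 1)
  g(x) = e^(x) - 1   ⇒   g'(x) = e^(x)
  lim(x→0) f'(x)/g'(x) = lim(x→0) (1/(x^2 + 1))/(e^(x))
  = 1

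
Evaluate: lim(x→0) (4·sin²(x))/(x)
This is a 0/0 indeterminate form.

Apply L'Hôpital's rule: differentiate numerator and denominator separately.
  f(x) = 4·sin(x)^2   ⇒   f'(x) = 8·sin(x)·cos(x)
  g(x) = x   ⇒   g'(x) = 1
  lim(x→0) f'(x)/g'(x) = lim(x→0) (8·sin(x)·cos(x))/(1)
  = 0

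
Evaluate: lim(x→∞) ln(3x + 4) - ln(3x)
This is an ∞-∞ indeterminate form.

Combine fractions or rationalize to convert ∞-∞ to 0/0 form:
  lim(x→∞) ln(3x + 4) - ln(3x) = 0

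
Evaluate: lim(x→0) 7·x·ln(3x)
This is a 0·∞ indeterminate form.

Rewrite 0·∞ as a quotient (0/0 or ∞/∞ form), then apply L'Hôpital's rule:
  lim(x→0) 7·x·ln(3x) = 0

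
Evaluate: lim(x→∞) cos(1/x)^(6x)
This is an exponential indeterminate form.

For exponential indeterminate forms, take the natural log:
  Let L = lim(x→∞) cos(1/x)^(6x)
  Then ln(L) = lim(x→∞) [exponent × ln(base)]
  Evaluate using L'Hôpital or standard limits, then exponentiate.
  L = 1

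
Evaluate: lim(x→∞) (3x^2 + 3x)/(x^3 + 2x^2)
This is an ∞/∞ indeterminate form.

Apply L'Hôpital's rule: differentiate numerator and denominator separately.
  f(x) = 3·x^2 + 3·x   ⇒   f'(x) = 6·x + 3
  g(x) = x^3 + 2·x^2   ⇒   g'(x) = 3·x^2 + 4·x
  lim(x→∞) f'(x)/g'(x) = lim(x→∞) (6·x + 3)/(3·x^2 + 4·x)
  = 0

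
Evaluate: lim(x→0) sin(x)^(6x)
This is an exponential indeterminate form.

For exponential indeterminate forms, take the natural log:
  Let L = lim(x→0) sin(x)^(6x)
  Then ln(L) = lim(x→0) [exponent × ln(base)]
  Evaluate using L'Hôpital or standard limits, then exponentiate.
  L = 1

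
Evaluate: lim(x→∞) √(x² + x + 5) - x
This is an ∞-∞ indeterminate form.

Combine fractions or rationalize to convert ∞-∞ to 0/0 form:
  lim(x→∞) √(x² + x + 5) - x = 1/2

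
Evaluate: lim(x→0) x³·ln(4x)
This is a 0·∞ indeterminate form.

Rewrite 0·∞ as a quotient (0/0 or ∞/∞ form), then apply L'Hôpital's rule:
  lim(x→0) x³·ln(4x) = 0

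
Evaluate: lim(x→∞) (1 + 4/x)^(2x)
This is an exponential indeterminate form.

For exponential indeterminate forms, take the natural log:
  Let L = lim(x→∞) (1 + 4/x)^(2x)
  Then ln(L) = lim(x→∞) [exponent × ln(base)]
  Evaluate using L'Hôpital or standard limits, then exponentiate.
  L = e^(8)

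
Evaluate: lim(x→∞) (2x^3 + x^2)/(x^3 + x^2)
This is an ∞/∞ indeterminate form.

Apply L'Hôpital's rule: differentiate numerator and denominator separately.
  f(x) = 2·x^3 + x^2   ⇒   f'(x) = 6·x^2 + 2·x
  g(x) = x^3 + x^2   ⇒   g'(x) = 3·x^2 + 2·x
  lim(x→∞) f'(x)/g'(x) = lim(x→∞) (6·x^2 + 2·x)/(3·x^2 + 2·x)
  = 2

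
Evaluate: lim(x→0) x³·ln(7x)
This is a 0·∞ indeterminate form.

Rewrite 0·∞ as a quotient (0/0 or ∞/∞ form), then apply L'Hôpital's rule:
  lim(x→0) x³·ln(7x) = 0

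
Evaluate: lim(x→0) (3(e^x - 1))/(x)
This is a 0/0 indeterminate form.

Apply L'Hôpital's rule: differentiate numerator and denominator separately.
  f(x) = 3·e^(x) - 3   ⇒   f'(x) = 3·e^(x)
  g(x) = x   ⇒   g'(x) = 1
  lim(x→0) f'(x)/g'(x) = lim(x→0) (3·e^(x))/(1)
  = 3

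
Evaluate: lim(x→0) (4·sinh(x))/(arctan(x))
This is a 0/0 indeterminate form.

Apply L'Hôpital's rule: differentiate numerator and denominator separately.
  f(x) = 4·sinh(x)   ⇒   f'(x) = 4·cosh(x)
  g(x) = atan(x)   ⇒   g'(x) = 1/(x^2 + 1)
  lim(x→0) f'(x)/g'(x) = lim(x→0) (4·cosh(x))/(1/(x^2 + 1))
  = 4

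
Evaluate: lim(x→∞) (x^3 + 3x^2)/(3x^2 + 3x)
This is an ∞/∞ indeterminate form.

Apply L'Hôpital's rule: differentiate numerator and denominator separately.
  f(x) = x^3 + 3·x^2   ⇒   f'(x) = 3·x^2 + 6·x
  g(x) = 3·x^2 + 3·x   ⇒   g'(x) = 6·x + 3
  lim(x→∞) f'(x)/g'(x) = lim(x→∞) (3·x^2 + 6·x)/(6·x + 3)
  = ∞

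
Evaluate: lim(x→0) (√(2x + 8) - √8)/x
This is a standard limit.

Factor or rationalize the expression:
  lim(x→0) (√(2x + 8) - √8)/x = sqrt(2)/4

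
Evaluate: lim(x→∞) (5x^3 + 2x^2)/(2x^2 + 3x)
This is an ∞/∞ indeterminate form.

Apply L'Hôpital's rule: differentiate numerator and denominator separately.
  f(x) = 5·x^3 + 2·x^2   ⇒   f'(x) = 15·x^2 + 4·x
  g(x) = 2·x^2 + 3·x   ⇒   g'(x) = 4·x + 3
  lim(x→∞) f'(x)/g'(x) = lim(x→∞) (15·x^2 + 4·x)/(4·x + 3)
  = ∞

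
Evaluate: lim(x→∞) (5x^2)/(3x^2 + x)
This is an ∞/∞ indeterminate form.

Apply L'Hôpital's rule: differentiate numerator and denominator separately.
  f(x) = 5·x^2   ⇒   f'(x) = 10·x
  g(x) = 3·x^2 + x   ⇒   g'(x) = 6·x + 1
  lim(x→∞) f'(x)/g'(x) = lim(x→∞) (10·x)/(6·x + 1)
  = 5/3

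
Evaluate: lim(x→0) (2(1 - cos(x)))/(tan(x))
This is a 0/0 indeterminate form.

Apply L'Hôpital's rule: differentiate numerator and denominator separately.
  f(x) = 2 - 2·cos(x)   ⇒   f'(x) = 2·sin(x)
  g(x) = tan(x)   ⇒   g'(x) = tan(x)^2 + 1
  lim(x→0) f'(x)/g'(x) = lim(x→0) (2·sin(x))/(tan(x)^2 + 1)
  = 0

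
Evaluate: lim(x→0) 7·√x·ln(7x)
This is a 0·∞ indeterminate form.

Rewrite 0·∞ as a quotient (0/0 or ∞/∞ form), then apply L'Hôpital's rule:
  lim(x→0) 7·√x·ln(7x) = 0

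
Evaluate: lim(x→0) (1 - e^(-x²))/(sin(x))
This is a 0/0 indeterminate form.

Apply L'Hôpital's rule: differentiate numerator and denominator separately.
  f(x) = 1 - e^(-x^2)   ⇒   f'(x) = 2·x·e^(-x^2)
  g(x) = sin(x)   ⇒   g'(x) = cos(x)
  lim(x→0) f'(x)/g'(x) = lim(x→0) (2·x·e^(-x^2))/(cos(x))
  = 0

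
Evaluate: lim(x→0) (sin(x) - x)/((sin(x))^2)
This is a 0/0 indeterminate form.

Apply L'Hôpital's rule: differentiate numerator and denominator separately.
  f(x) = -x + sin(x)   ⇒   f'(x) = cos(x) - 1
  g(x) = sin(x)^2   ⇒   g'(x) = 2·sin(x)·cos(x)
  lim(x→0) f'(x)/g'(x) = lim(x→0) (cos(x) - 1)/(2·sin(x)·cos(x))
  = 0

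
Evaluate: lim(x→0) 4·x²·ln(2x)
This is a 0·∞ indeterminate form.

Rewrite 0·∞ as a quotient (0/0 or ∞/∞ form), then apply L'Hôpital's rule:
  lim(x→0) 4·x²·ln(2x) = 0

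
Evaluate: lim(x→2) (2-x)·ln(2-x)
This is a 0·∞ indeterminate form.

Rewrite 0·∞ as a quotient (0/0 or ∞/∞ form), then apply L'Hôpital's rule:
  lim(x→2) (2-x)·ln(2-x) = 0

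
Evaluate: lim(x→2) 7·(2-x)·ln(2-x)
This is a 0·∞ indeterminate form.

Rewrite 0·∞ as a quotient (0/0 or ∞/∞ form), then apply L'Hôpital's rule:
  lim(x→2) 7·(2-x)·ln(2-x) = 0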